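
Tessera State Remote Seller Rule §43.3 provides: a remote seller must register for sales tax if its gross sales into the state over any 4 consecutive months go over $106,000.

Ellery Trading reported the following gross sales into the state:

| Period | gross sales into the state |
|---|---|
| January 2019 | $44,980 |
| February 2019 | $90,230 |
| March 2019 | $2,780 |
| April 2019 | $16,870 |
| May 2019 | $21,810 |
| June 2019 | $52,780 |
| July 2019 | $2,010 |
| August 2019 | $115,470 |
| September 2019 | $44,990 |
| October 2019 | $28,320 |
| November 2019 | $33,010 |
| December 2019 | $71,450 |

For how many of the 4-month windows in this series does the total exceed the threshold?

7

January 2019–April 2019: $44,980 + $90,230 + $2,780 + $16,870 = $154,860 (over)
February 2019–May 2019: $90,230 + $2,780 + $16,870 + $21,810 = $131,690 (over)
March 2019–June 2019: $2,780 + $16,870 + $21,810 + $52,780 = $94,240 (under)
April 2019–July 2019: $16,870 + $21,810 + $52,780 + $2,010 = $93,470 (under)
May 2019–August 2019: $21,810 + $52,780 + $2,010 + $115,470 = $192,070 (over)
June 2019–September 2019: $52,780 + $2,010 + $115,470 + $44,990 = $215,250 (over)
July 2019–October 2019: $2,010 + $115,470 + $44,990 + $28,320 = $190,790 (over)
August 2019–November 2019: $115,470 + $44,990 + $28,320 + $33,010 = $221,790 (over)
September 2019–December 2019: $44,990 + $28,320 + $33,010 + $71,450 = $177,770 (over)
7 windows exceed the threshold.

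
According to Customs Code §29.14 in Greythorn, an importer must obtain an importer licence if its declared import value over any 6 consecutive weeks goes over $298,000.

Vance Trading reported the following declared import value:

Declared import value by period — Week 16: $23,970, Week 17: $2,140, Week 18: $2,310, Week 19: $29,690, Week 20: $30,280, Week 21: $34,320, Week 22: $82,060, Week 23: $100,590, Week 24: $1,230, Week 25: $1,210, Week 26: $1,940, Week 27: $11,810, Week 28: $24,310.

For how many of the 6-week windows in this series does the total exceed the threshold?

Week 16–Week 21: $23,970 + $2,140 + $2,310 + $29,690 + $30,280 + $34,320 = $122,710 (under)
Week 17–Week 22: $2,140 + $2,310 + $29,690 + $30,280 + $34,320 + $82,060 = $180,800 (under)
Week 18–Week 23: $2,310 + $29,690 + $30,280 + $34,320 + $82,060 + $100,590 = $279,250 (under)
Week 19–Week 24: $29,690 + $30,280 + $34,320 + $82,060 + $100,590 + $1,230 = $278,170 (under)
Week 20–Week 25: $30,280 + $34,320 + $82,060 + $100,590 + $1,230 + $1,210 = $249,690 (under)
Week 21–Week 26: $34,320 + $82,060 + $100,590 + $1,230 + $1,210 + $1,940 = $221,350 (under)
Week 22–Week 27: $82,060 + $100,590 + $1,230 + $1,210 + $1,940 + $11,810 = $198,840 (under)
Week 23–Week 28: $100,590 + $1,230 + $1,210 + $1,940 + $11,810 + $24,310 = $141,090 (under)
0 windows exceed the threshold.

0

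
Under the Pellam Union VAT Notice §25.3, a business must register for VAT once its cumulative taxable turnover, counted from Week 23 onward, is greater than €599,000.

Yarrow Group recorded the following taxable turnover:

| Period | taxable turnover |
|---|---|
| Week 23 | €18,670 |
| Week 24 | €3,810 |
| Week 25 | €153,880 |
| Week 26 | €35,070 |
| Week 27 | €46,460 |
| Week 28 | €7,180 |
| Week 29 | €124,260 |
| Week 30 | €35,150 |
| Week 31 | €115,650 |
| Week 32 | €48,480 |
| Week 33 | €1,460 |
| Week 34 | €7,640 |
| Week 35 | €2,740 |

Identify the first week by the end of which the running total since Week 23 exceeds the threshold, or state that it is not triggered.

Week 35

Through Week 23: €18,670
Through Week 24: €22,480
Through Week 25: €176,360
Through Week 26: €211,430
Through Week 27: €257,890
Through Week 28: €265,070
Through Week 29: €389,330
Through Week 30: €424,480
Through Week 31: €540,130
Through Week 32: €588,610
Through Week 33: €590,070
Through Week 34: €597,710
Through Week 35: €600,450 ← exceeds threshold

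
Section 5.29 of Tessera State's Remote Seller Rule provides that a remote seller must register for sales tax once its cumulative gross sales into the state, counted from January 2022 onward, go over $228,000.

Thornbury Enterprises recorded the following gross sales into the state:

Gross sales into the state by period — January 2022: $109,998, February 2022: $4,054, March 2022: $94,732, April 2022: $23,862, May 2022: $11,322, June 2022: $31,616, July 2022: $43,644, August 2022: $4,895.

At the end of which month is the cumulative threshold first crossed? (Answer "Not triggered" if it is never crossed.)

April 2022

Through January 2022: $109,998
Through February 2022: $114,052
Through March 2022: $208,784
Through April 2022: $232,646 ← exceeds threshold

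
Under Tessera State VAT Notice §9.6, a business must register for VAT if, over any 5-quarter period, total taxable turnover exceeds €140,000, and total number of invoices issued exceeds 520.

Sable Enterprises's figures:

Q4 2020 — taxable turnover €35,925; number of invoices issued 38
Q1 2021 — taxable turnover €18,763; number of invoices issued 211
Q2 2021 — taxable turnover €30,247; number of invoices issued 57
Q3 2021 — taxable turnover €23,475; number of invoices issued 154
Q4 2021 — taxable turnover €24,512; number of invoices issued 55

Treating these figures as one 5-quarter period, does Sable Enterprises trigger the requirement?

Total taxable turnover: €35,925 + €18,763 + €30,247 + €23,475 + €24,512 = €132,922 (≤ €140,000).
Total number of invoices issued: 38 + 211 + 57 + 154 + 55 = 515 (≤ 520).
The test is 'and': the rule requires both, and at least one is not exceeded.

No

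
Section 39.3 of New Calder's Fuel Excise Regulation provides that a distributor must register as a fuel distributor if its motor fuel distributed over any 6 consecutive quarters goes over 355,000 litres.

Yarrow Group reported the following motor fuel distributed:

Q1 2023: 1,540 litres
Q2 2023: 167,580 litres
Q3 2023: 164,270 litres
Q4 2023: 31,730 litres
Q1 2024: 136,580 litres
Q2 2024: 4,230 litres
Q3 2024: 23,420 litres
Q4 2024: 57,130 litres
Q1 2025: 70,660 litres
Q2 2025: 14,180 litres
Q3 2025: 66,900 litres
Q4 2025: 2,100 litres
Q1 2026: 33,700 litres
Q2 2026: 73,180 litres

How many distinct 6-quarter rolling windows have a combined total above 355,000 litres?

3

Q1 2023–Q2 2024: 1,540 litres + 167,580 litres + 164,270 litres + 31,730 litres + 136,580 litres + 4,230 litres = 505,930 litres (over)
Q2 2023–Q3 2024: 167,580 litres + 164,270 litres + 31,730 litres + 136,580 litres + 4,230 litres + 23,420 litres = 527,810 litres (over)
Q3 2023–Q4 2024: 164,270 litres + 31,730 litres + 136,580 litres + 4,230 litres + 23,420 litres + 57,130 litres = 417,360 litres (over)
Q4 2023–Q1 2025: 31,730 litres + 136,580 litres + 4,230 litres + 23,420 litres + 57,130 litres + 70,660 litres = 323,750 litres (under)
Q1 2024–Q2 2025: 136,580 litres + 4,230 litres + 23,420 litres + 57,130 litres + 70,660 litres + 14,180 litres = 306,200 litres (under)
Q2 2024–Q3 2025: 4,230 litres + 23,420 litres + 57,130 litres + 70,660 litres + 14,180 litres + 66,900 litres = 236,520 litres (under)
Q3 2024–Q4 2025: 23,420 litres + 57,130 litres + 70,660 litres + 14,180 litres + 66,900 litres + 2,100 litres = 234,390 litres (under)
Q4 2024–Q1 2026: 57,130 litres + 70,660 litres + 14,180 litres + 66,900 litres + 2,100 litres + 33,700 litres = 244,670 litres (under)
Q1 2025–Q2 2026: 70,660 litres + 14,180 litres + 66,900 litres + 2,100 litres + 33,700 litres + 73,180 litres = 260,720 litres (under)
3 windows exceed the threshold.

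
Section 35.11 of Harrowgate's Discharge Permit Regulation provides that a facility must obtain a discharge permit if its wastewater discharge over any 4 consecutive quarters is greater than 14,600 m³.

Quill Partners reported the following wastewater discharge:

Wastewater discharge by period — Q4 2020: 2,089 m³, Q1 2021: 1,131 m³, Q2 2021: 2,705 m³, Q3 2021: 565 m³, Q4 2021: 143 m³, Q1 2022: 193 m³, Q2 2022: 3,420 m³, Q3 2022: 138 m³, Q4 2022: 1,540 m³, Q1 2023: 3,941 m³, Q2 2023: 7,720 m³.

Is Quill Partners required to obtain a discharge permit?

Q4 2020–Q3 2021: 2,089 m³ + 1,131 m³ + 2,705 m³ + 565 m³ = 6,490 m³ (under)
Q1 2021–Q4 2021: 1,131 m³ + 2,705 m³ + 565 m³ + 143 m³ = 4,544 m³ (under)
Q2 2021–Q1 2022: 2,705 m³ + 565 m³ + 143 m³ + 193 m³ = 3,606 m³ (under)
Q3 2021–Q2 2022: 565 m³ + 143 m³ + 193 m³ + 3,420 m³ = 4,321 m³ (under)
Q4 2021–Q3 2022: 143 m³ + 193 m³ + 3,420 m³ + 138 m³ = 3,894 m³ (under)
Q1 2022–Q4 2022: 193 m³ + 3,420 m³ + 138 m³ + 1,540 m³ = 5,291 m³ (under)
Q2 2022–Q1 2023: 3,420 m³ + 138 m³ + 1,540 m³ + 3,941 m³ = 9,039 m³ (under)
Q3 2022–Q2 2023: 138 m³ + 1,540 m³ + 3,941 m³ + 7,720 m³ = 13,339 m³ (under)
No window exceeds 14,600 m³.

No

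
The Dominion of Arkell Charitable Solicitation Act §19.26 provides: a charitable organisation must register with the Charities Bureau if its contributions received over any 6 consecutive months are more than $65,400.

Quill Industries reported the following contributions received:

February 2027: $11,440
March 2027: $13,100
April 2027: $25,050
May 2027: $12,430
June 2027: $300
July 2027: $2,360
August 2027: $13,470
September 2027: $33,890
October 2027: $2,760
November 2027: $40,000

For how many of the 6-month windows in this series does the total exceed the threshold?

February 2027–July 2027: $11,440 + $13,100 + $25,050 + $12,430 + $300 + $2,360 = $64,680 (under)
March 2027–August 2027: $13,100 + $25,050 + $12,430 + $300 + $2,360 + $13,470 = $66,710 (over)
April 2027–September 2027: $25,050 + $12,430 + $300 + $2,360 + $13,470 + $33,890 = $87,500 (over)
May 2027–October 2027: $12,430 + $300 + $2,360 + $13,470 + $33,890 + $2,760 = $65,210 (under)
June 2027–November 2027: $300 + $2,360 + $13,470 + $33,890 + $2,760 + $40,000 = $92,780 (over)
3 windows exceed the threshold.

3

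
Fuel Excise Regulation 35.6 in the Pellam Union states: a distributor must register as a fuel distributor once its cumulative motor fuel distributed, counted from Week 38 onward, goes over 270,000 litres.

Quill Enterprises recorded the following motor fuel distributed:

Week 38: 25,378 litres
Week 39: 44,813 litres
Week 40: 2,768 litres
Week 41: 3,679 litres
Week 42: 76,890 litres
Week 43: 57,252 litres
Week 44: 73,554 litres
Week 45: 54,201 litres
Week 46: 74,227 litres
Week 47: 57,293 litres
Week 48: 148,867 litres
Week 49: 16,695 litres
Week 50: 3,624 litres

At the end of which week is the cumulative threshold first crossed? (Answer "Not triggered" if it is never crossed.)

Through Week 38: 25,378 litres
Through Week 39: 70,191 litres
Through Week 40: 72,959 litres
Through Week 41: 76,638 litres
Through Week 42: 153,528 litres
Through Week 43: 210,780 litres
Through Week 44: 284,334 litres ← exceeds threshold

Week 44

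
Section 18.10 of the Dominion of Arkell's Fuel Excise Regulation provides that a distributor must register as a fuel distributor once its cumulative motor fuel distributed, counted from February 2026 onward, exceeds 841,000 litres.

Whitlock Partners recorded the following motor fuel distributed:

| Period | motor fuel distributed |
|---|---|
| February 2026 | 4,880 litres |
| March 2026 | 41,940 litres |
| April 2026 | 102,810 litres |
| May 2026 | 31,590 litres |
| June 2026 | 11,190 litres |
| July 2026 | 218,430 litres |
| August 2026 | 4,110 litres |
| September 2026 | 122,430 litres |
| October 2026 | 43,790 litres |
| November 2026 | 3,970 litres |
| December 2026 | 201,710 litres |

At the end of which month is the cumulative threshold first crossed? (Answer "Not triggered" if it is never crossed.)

Not triggered

Through February 2026: 4,880 litres
Through March 2026: 46,820 litres
Through April 2026: 149,630 litres
Through May 2026: 181,220 litres
Through June 2026: 192,410 litres
Through July 2026: 410,840 litres
Through August 2026: 414,950 litres
Through September 2026: 537,380 litres
Through October 2026: 581,170 litres
Through November 2026: 585,140 litres
Through December 2026: 786,850 litres
Final cumulative total 786,850 litres ≤ 841,000 litres; the threshold is never exceeded.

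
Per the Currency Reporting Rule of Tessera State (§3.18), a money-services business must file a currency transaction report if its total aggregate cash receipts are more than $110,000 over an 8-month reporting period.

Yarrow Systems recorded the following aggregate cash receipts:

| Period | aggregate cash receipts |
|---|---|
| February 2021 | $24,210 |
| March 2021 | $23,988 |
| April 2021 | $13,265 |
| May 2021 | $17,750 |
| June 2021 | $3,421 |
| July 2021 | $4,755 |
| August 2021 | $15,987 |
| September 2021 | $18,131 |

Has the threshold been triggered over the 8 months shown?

Total aggregate cash receipts: $24,210 + $23,988 + $13,265 + $17,750 + $3,421 + $4,755 + $15,987 + $18,131 = $121,507.
$121,507 > $110,000, so the threshold is exceeded.

Yes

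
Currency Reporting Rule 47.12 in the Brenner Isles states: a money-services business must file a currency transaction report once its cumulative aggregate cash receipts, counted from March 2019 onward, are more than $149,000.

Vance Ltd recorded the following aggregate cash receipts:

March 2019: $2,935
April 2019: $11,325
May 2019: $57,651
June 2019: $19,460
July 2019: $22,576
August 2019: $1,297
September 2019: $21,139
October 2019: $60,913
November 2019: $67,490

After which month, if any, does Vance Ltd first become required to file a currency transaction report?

October 2019

Through March 2019: $2,935
Through April 2019: $14,260
Through May 2019: $71,911
Through June 2019: $91,371
Through July 2019: $113,947
Through August 2019: $115,244
Through September 2019: $136,383
Through October 2019: $197,296 ← exceeds threshold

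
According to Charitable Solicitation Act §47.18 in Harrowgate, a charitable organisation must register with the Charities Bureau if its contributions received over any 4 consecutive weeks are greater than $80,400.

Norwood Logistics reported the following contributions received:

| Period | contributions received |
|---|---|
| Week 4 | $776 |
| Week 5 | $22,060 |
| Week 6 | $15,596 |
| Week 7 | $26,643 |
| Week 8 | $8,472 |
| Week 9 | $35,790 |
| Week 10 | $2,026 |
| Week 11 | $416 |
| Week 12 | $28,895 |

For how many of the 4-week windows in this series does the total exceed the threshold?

1

Week 4–Week 7: $776 + $22,060 + $15,596 + $26,643 = $65,075 (under)
Week 5–Week 8: $22,060 + $15,596 + $26,643 + $8,472 = $72,771 (under)
Week 6–Week 9: $15,596 + $26,643 + $8,472 + $35,790 = $86,501 (over)
Week 7–Week 10: $26,643 + $8,472 + $35,790 + $2,026 = $72,931 (under)
Week 8–Week 11: $8,472 + $35,790 + $2,026 + $416 = $46,704 (under)
Week 9–Week 12: $35,790 + $2,026 + $416 + $28,895 = $67,127 (under)
1 window exceeds the threshold.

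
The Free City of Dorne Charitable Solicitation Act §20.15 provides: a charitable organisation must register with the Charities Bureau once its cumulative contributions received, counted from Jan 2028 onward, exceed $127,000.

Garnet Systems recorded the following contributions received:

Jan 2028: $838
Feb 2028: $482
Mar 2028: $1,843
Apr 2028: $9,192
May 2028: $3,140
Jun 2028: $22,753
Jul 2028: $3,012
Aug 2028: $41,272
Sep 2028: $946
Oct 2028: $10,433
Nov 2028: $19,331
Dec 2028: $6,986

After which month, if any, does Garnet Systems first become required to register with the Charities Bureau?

Through Jan 2028: $838
Through Feb 2028: $1,320
Through Mar 2028: $3,163
Through Apr 2028: $12,355
Through May 2028: $15,495
Through Jun 2028: $38,248
Through Jul 2028: $41,260
Through Aug 2028: $82,532
Through Sep 2028: $83,478
Through Oct 2028: $93,911
Through Nov 2028: $113,242
Through Dec 2028: $120,228
Final cumulative total $120,228 ≤ $127,000; the threshold is never exceeded.

Not triggered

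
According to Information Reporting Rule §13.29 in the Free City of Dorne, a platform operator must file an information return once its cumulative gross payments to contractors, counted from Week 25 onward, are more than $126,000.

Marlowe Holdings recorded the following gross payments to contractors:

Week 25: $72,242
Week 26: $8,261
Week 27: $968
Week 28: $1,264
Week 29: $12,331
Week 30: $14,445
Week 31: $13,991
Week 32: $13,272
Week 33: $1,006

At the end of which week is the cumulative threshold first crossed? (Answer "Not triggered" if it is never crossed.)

Through Week 25: $72,242
Through Week 26: $80,503
Through Week 27: $81,471
Through Week 28: $82,735
Through Week 29: $95,066
Through Week 30: $109,511
Through Week 31: $123,502
Through Week 32: $136,774 ← exceeds threshold

Week 32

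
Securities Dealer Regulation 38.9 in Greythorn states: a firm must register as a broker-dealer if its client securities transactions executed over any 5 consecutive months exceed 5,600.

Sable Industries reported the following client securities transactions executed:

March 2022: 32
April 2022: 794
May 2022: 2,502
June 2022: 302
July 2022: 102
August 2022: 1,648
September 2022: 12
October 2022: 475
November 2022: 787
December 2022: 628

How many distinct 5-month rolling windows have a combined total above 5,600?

0

March 2022–July 2022: 32 + 794 + 2,502 + 302 + 102 = 3,732 (under)
April 2022–August 2022: 794 + 2,502 + 302 + 102 + 1,648 = 5,348 (under)
May 2022–September 2022: 2,502 + 302 + 102 + 1,648 + 12 = 4,566 (under)
June 2022–October 2022: 302 + 102 + 1,648 + 12 + 475 = 2,539 (under)
July 2022–November 2022: 102 + 1,648 + 12 + 475 + 787 = 3,024 (under)
August 2022–December 2022: 1,648 + 12 + 475 + 787 + 628 = 3,550 (under)
0 windows exceed the threshold.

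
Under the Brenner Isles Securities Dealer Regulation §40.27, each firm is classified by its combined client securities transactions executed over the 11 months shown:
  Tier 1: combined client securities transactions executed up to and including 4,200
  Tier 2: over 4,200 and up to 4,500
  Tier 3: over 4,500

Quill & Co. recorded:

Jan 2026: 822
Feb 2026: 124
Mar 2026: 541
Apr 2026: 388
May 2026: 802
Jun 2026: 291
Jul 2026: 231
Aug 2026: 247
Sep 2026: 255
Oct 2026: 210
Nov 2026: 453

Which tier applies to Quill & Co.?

Tier 2

Combined client securities transactions executed: 822 + 124 + 541 + 388 + 802 + 291 + 231 + 247 + 255 + 210 + 453 = 4,364.
4,200 < 4,364 ≤ 4,500, so Tier 2 applies.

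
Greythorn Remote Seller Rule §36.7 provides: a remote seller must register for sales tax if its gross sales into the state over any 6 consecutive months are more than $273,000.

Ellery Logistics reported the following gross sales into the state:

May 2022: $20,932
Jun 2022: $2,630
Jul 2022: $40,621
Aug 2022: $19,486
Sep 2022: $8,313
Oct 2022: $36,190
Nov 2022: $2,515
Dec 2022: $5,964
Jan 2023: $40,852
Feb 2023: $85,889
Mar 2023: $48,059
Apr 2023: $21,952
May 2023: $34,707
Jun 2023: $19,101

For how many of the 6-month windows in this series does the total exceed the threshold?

May 2022–Oct 2022: $20,932 + $2,630 + $40,621 + $19,486 + $8,313 + $36,190 = $128,172 (under)
Jun 2022–Nov 2022: $2,630 + $40,621 + $19,486 + $8,313 + $36,190 + $2,515 = $109,755 (under)
Jul 2022–Dec 2022: $40,621 + $19,486 + $8,313 + $36,190 + $2,515 + $5,964 = $113,089 (under)
Aug 2022–Jan 2023: $19,486 + $8,313 + $36,190 + $2,515 + $5,964 + $40,852 = $113,320 (under)
Sep 2022–Feb 2023: $8,313 + $36,190 + $2,515 + $5,964 + $40,852 + $85,889 = $179,723 (under)
Oct 2022–Mar 2023: $36,190 + $2,515 + $5,964 + $40,852 + $85,889 + $48,059 = $219,469 (under)
Nov 2022–Apr 2023: $2,515 + $5,964 + $40,852 + $85,889 + $48,059 + $21,952 = $205,231 (under)
Dec 2022–May 2023: $5,964 + $40,852 + $85,889 + $48,059 + $21,952 + $34,707 = $237,423 (under)
Jan 2023–Jun 2023: $40,852 + $85,889 + $48,059 + $21,952 + $34,707 + $19,101 = $250,560 (under)
0 windows exceed the threshold.

0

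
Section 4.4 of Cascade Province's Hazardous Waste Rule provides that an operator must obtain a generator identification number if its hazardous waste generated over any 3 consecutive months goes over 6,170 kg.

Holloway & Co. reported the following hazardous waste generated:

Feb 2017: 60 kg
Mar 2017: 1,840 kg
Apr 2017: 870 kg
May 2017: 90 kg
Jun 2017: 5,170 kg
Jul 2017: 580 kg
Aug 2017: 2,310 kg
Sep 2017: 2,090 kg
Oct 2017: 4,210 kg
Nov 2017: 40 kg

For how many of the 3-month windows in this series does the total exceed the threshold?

3

Feb 2017–Apr 2017: 60 kg + 1,840 kg + 870 kg = 2,770 kg (under)
Mar 2017–May 2017: 1,840 kg + 870 kg + 90 kg = 2,800 kg (under)
Apr 2017–Jun 2017: 870 kg + 90 kg + 5,170 kg = 6,130 kg (under)
May 2017–Jul 2017: 90 kg + 5,170 kg + 580 kg = 5,840 kg (under)
Jun 2017–Aug 2017: 5,170 kg + 580 kg + 2,310 kg = 8,060 kg (over)
Jul 2017–Sep 2017: 580 kg + 2,310 kg + 2,090 kg = 4,980 kg (under)
Aug 2017–Oct 2017: 2,310 kg + 2,090 kg + 4,210 kg = 8,610 kg (over)
Sep 2017–Nov 2017: 2,090 kg + 4,210 kg + 40 kg = 6,340 kg (over)
3 windows exceed the threshold.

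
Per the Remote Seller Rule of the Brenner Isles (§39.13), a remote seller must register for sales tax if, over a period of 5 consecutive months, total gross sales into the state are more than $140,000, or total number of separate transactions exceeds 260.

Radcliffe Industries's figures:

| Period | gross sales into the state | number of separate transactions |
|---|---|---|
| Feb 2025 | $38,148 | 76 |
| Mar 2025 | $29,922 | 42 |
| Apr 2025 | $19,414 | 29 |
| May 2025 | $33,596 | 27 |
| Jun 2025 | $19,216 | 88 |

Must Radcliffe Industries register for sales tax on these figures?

Yes

Total gross sales into the state: $38,148 + $29,922 + $19,414 + $33,596 + $19,216 = $140,296 (> $140,000).
Total number of separate transactions: 76 + 42 + 29 + 27 + 88 = 262 (> 260).
The test is 'or': at least one threshold is exceeded.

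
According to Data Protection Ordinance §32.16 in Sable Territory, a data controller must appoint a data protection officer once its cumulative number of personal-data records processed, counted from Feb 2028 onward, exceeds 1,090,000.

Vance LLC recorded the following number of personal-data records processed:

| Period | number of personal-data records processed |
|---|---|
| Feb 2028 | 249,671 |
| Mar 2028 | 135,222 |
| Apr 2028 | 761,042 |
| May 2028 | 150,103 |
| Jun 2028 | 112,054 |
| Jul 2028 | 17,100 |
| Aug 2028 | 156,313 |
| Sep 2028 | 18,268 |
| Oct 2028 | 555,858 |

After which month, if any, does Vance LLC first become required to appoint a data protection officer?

Through Feb 2028: 249,671
Through Mar 2028: 384,893
Through Apr 2028: 1,145,935 ← exceeds threshold

Apr 2028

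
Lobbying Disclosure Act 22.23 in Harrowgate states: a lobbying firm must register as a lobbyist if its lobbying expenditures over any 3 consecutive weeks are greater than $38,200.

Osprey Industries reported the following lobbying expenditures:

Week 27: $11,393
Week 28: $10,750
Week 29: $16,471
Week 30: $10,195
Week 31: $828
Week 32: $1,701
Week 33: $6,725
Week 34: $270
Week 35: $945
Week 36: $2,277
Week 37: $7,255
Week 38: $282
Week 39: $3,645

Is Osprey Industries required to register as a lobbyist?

Week 27–Week 29: $11,393 + $10,750 + $16,471 = $38,614 (over)
Week 28–Week 30: $10,750 + $16,471 + $10,195 = $37,416 (under)
Week 29–Week 31: $16,471 + $10,195 + $828 = $27,494 (under)
Week 30–Week 32: $10,195 + $828 + $1,701 = $12,724 (under)
Week 31–Week 33: $828 + $1,701 + $6,725 = $9,254 (under)
Week 32–Week 34: $1,701 + $6,725 + $270 = $8,696 (under)
Week 33–Week 35: $6,725 + $270 + $945 = $7,940 (under)
Week 34–Week 36: $270 + $945 + $2,277 = $3,492 (under)
Week 35–Week 37: $945 + $2,277 + $7,255 = $10,477 (under)
Week 36–Week 38: $2,277 + $7,255 + $282 = $9,814 (under)
Week 37–Week 39: $7,255 + $282 + $3,645 = $11,182 (under)
At least one window exceeds $38,200.

Yes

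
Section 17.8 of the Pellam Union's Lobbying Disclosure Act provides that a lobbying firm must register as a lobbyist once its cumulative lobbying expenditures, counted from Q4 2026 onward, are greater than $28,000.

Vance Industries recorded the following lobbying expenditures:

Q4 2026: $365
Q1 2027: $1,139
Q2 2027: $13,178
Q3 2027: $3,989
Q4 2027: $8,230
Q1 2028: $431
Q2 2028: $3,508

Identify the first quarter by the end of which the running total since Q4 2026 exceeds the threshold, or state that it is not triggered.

Q2 2028

Through Q4 2026: $365
Through Q1 2027: $1,504
Through Q2 2027: $14,682
Through Q3 2027: $18,671
Through Q4 2027: $26,901
Through Q1 2028: $27,332
Through Q2 2028: $30,840 ← exceeds threshold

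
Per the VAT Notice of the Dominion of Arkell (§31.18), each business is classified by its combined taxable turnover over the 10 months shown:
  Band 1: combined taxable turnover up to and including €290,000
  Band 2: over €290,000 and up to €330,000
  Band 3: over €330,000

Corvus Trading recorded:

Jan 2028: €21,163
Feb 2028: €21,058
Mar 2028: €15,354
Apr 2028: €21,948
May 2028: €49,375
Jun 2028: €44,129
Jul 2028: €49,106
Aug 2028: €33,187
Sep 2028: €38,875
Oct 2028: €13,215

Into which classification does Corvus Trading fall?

Combined taxable turnover: €21,163 + €21,058 + €15,354 + €21,948 + €49,375 + €44,129 + €49,106 + €33,187 + €38,875 + €13,215 = €307,410.
€290,000 < €307,410 ≤ €330,000, so Band 2 applies.

Band 2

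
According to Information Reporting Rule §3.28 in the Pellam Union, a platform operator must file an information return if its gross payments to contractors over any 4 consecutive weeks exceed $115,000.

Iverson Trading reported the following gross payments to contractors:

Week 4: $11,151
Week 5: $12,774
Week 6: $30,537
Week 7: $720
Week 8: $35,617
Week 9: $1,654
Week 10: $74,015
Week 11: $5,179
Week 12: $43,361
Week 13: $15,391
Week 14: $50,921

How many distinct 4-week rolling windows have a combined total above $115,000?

3

Week 4–Week 7: $11,151 + $12,774 + $30,537 + $720 = $55,182 (under)
Week 5–Week 8: $12,774 + $30,537 + $720 + $35,617 = $79,648 (under)
Week 6–Week 9: $30,537 + $720 + $35,617 + $1,654 = $68,528 (under)
Week 7–Week 10: $720 + $35,617 + $1,654 + $74,015 = $112,006 (under)
Week 8–Week 11: $35,617 + $1,654 + $74,015 + $5,179 = $116,465 (over)
Week 9–Week 12: $1,654 + $74,015 + $5,179 + $43,361 = $124,209 (over)
Week 10–Week 13: $74,015 + $5,179 + $43,361 + $15,391 = $137,946 (over)
Week 11–Week 14: $5,179 + $43,361 + $15,391 + $50,921 = $114,852 (under)
3 windows exceed the threshold.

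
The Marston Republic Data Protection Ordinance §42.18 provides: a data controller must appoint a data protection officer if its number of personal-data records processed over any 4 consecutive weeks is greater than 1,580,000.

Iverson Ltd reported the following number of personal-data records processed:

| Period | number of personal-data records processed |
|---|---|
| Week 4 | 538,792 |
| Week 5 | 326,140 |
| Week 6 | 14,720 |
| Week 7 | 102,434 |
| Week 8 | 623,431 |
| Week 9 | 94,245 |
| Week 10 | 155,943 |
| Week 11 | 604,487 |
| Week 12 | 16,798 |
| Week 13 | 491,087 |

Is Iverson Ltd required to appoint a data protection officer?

Week 4–Week 7: 538,792 + 326,140 + 14,720 + 102,434 = 982,086 (under)
Week 5–Week 8: 326,140 + 14,720 + 102,434 + 623,431 = 1,066,725 (under)
Week 6–Week 9: 14,720 + 102,434 + 623,431 + 94,245 = 834,830 (under)
Week 7–Week 10: 102,434 + 623,431 + 94,245 + 155,943 = 976,053 (under)
Week 8–Week 11: 623,431 + 94,245 + 155,943 + 604,487 = 1,478,106 (under)
Week 9–Week 12: 94,245 + 155,943 + 604,487 + 16,798 = 871,473 (under)
Week 10–Week 13: 155,943 + 604,487 + 16,798 + 491,087 = 1,268,315 (under)
No window exceeds 1,580,000.

No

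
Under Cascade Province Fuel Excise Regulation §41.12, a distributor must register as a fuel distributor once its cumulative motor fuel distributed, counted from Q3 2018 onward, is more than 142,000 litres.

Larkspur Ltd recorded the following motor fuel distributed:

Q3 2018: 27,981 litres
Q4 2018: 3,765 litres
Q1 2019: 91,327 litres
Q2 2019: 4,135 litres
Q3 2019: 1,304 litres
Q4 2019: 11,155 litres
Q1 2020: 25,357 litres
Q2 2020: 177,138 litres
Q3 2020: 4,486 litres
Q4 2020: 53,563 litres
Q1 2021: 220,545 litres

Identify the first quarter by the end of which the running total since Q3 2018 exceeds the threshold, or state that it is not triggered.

Q1 2020

Through Q3 2018: 27,981 litres
Through Q4 2018: 31,746 litres
Through Q1 2019: 123,073 litres
Through Q2 2019: 127,208 litres
Through Q3 2019: 128,512 litres
Through Q4 2019: 139,667 litres
Through Q1 2020: 165,024 litres ← exceeds threshold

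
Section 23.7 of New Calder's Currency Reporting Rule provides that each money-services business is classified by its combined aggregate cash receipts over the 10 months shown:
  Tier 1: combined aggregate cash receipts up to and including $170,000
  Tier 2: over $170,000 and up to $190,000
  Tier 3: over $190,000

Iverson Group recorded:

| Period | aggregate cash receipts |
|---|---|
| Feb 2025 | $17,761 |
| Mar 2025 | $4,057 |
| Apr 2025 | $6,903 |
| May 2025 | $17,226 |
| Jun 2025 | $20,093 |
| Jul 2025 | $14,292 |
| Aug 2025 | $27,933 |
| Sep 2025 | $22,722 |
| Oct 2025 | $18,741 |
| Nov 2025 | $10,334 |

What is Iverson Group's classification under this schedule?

Tier 1

Combined aggregate cash receipts: $17,761 + $4,057 + $6,903 + $17,226 + $20,093 + $14,292 + $27,933 + $22,722 + $18,741 + $10,334 = $160,062.
$160,062 ≤ $170,000, so Tier 1 applies.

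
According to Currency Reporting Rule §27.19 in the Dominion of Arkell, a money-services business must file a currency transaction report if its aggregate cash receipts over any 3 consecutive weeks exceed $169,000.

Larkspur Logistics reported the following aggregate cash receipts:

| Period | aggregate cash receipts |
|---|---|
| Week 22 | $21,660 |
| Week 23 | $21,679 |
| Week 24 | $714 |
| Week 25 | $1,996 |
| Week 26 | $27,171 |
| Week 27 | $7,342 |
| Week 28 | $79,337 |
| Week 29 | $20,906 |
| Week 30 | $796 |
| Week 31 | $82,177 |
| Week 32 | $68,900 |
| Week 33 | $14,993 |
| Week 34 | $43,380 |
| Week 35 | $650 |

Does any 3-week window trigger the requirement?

Week 22–Week 24: $21,660 + $21,679 + $714 = $44,053 (under)
Week 23–Week 25: $21,679 + $714 + $1,996 = $24,389 (under)
Week 24–Week 26: $714 + $1,996 + $27,171 = $29,881 (under)
Week 25–Week 27: $1,996 + $27,171 + $7,342 = $36,509 (under)
Week 26–Week 28: $27,171 + $7,342 + $79,337 = $113,850 (under)
Week 27–Week 29: $7,342 + $79,337 + $20,906 = $107,585 (under)
Week 28–Week 30: $79,337 + $20,906 + $796 = $101,039 (under)
Week 29–Week 31: $20,906 + $796 + $82,177 = $103,879 (under)
Week 30–Week 32: $796 + $82,177 + $68,900 = $151,873 (under)
Week 31–Week 33: $82,177 + $68,900 + $14,993 = $166,070 (under)
Week 32–Week 34: $68,900 + $14,993 + $43,380 = $127,273 (under)
Week 33–Week 35: $14,993 + $43,380 + $650 = $59,023 (under)
No window exceeds $169,000.

No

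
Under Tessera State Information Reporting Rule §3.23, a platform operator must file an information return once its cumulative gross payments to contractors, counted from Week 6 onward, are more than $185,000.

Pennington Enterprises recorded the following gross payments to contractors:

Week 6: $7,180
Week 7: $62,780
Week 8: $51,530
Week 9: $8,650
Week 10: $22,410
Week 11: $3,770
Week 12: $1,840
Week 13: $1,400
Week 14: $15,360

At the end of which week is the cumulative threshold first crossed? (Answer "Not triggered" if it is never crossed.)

Not triggered

Through Week 6: $7,180
Through Week 7: $69,960
Through Week 8: $121,490
Through Week 9: $130,140
Through Week 10: $152,550
Through Week 11: $156,320
Through Week 12: $158,160
Through Week 13: $159,560
Through Week 14: $174,920
Final cumulative total $174,920 ≤ $185,000; the threshold is never exceeded.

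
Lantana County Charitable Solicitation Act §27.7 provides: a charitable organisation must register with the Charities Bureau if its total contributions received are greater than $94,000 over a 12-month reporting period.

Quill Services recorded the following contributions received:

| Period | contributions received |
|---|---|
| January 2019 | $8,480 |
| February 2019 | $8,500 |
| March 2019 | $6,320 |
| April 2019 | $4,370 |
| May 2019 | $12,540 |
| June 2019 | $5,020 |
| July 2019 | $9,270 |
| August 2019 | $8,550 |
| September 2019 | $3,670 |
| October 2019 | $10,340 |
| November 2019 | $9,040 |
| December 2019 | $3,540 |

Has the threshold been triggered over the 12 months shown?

Total contributions received: $8,480 + $8,500 + $6,320 + $4,370 + $12,540 + $5,020 + $9,270 + $8,550 + $3,670 + $10,340 + $9,040 + $3,540 = $89,640.
$89,640 ≤ $94,000, so the threshold is not exceeded.

No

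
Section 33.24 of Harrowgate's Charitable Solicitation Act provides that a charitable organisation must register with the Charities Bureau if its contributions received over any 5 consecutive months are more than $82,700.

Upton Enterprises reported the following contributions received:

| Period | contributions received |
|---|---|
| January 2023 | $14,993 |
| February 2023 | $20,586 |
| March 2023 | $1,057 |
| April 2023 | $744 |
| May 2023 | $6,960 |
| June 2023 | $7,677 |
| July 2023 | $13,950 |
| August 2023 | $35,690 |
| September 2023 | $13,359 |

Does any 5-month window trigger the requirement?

No

January 2023–May 2023: $14,993 + $20,586 + $1,057 + $744 + $6,960 = $44,340 (under)
February 2023–June 2023: $20,586 + $1,057 + $744 + $6,960 + $7,677 = $37,024 (under)
March 2023–July 2023: $1,057 + $744 + $6,960 + $7,677 + $13,950 = $30,388 (under)
April 2023–August 2023: $744 + $6,960 + $7,677 + $13,950 + $35,690 = $65,021 (under)
May 2023–September 2023: $6,960 + $7,677 + $13,950 + $35,690 + $13,359 = $77,636 (under)
No window exceeds $82,700.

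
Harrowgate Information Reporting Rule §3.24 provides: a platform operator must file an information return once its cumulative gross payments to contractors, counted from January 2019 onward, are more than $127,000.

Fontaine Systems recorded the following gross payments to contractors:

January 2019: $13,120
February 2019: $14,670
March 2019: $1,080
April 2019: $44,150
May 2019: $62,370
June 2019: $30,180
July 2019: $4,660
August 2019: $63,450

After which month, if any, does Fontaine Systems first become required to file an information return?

May 2019

Through January 2019: $13,120
Through February 2019: $27,790
Through March 2019: $28,870
Through April 2019: $73,020
Through May 2019: $135,390 ← exceeds threshold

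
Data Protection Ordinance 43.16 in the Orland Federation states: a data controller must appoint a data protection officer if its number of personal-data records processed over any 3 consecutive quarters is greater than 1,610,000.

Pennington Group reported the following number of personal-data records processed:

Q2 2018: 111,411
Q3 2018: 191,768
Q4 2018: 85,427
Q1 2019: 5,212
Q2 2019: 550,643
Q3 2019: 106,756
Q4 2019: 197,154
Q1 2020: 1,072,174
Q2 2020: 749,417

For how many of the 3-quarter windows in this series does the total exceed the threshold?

Q2 2018–Q4 2018: 111,411 + 191,768 + 85,427 = 388,606 (under)
Q3 2018–Q1 2019: 191,768 + 85,427 + 5,212 = 282,407 (under)
Q4 2018–Q2 2019: 85,427 + 5,212 + 550,643 = 641,282 (under)
Q1 2019–Q3 2019: 5,212 + 550,643 + 106,756 = 662,611 (under)
Q2 2019–Q4 2019: 550,643 + 106,756 + 197,154 = 854,553 (under)
Q3 2019–Q1 2020: 106,756 + 197,154 + 1,072,174 = 1,376,084 (under)
Q4 2019–Q2 2020: 197,154 + 1,072,174 + 749,417 = 2,018,745 (over)
1 window exceeds the threshold.

1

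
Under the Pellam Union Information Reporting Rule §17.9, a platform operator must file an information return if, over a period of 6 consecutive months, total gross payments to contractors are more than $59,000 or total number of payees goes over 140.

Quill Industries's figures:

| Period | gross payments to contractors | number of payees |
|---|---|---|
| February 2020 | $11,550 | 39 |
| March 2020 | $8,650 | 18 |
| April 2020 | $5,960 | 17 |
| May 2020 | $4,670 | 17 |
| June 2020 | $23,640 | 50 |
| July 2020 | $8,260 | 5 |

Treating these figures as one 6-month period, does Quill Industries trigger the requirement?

Yes

Total gross payments to contractors: $11,550 + $8,650 + $5,960 + $4,670 + $23,640 + $8,260 = $62,730 (> $59,000).
Total number of payees: 39 + 18 + 17 + 17 + 50 + 5 = 146 (> 140).
The test is 'or': at least one threshold is exceeded.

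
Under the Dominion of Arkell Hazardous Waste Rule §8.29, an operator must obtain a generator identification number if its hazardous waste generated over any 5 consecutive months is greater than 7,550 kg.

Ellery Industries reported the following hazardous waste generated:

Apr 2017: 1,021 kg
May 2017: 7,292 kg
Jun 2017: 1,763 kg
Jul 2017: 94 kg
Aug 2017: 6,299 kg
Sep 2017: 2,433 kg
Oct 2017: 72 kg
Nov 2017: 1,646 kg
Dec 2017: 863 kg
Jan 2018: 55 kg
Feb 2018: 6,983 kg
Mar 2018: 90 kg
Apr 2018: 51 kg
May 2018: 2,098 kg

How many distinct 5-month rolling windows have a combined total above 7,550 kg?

Apr 2017–Aug 2017: 1,021 kg + 7,292 kg + 1,763 kg + 94 kg + 6,299 kg = 16,469 kg (over)
May 2017–Sep 2017: 7,292 kg + 1,763 kg + 94 kg + 6,299 kg + 2,433 kg = 17,881 kg (over)
Jun 2017–Oct 2017: 1,763 kg + 94 kg + 6,299 kg + 2,433 kg + 72 kg = 10,661 kg (over)
Jul 2017–Nov 2017: 94 kg + 6,299 kg + 2,433 kg + 72 kg + 1,646 kg = 10,544 kg (over)
Aug 2017–Dec 2017: 6,299 kg + 2,433 kg + 72 kg + 1,646 kg + 863 kg = 11,313 kg (over)
Sep 2017–Jan 2018: 2,433 kg + 72 kg + 1,646 kg + 863 kg + 55 kg = 5,069 kg (under)
Oct 2017–Feb 2018: 72 kg + 1,646 kg + 863 kg + 55 kg + 6,983 kg = 9,619 kg (over)
Nov 2017–Mar 2018: 1,646 kg + 863 kg + 55 kg + 6,983 kg + 90 kg = 9,637 kg (over)
Dec 2017–Apr 2018: 863 kg + 55 kg + 6,983 kg + 90 kg + 51 kg = 8,042 kg (over)
Jan 2018–May 2018: 55 kg + 6,983 kg + 90 kg + 51 kg + 2,098 kg = 9,277 kg (over)
9 windows exceed the threshold.

9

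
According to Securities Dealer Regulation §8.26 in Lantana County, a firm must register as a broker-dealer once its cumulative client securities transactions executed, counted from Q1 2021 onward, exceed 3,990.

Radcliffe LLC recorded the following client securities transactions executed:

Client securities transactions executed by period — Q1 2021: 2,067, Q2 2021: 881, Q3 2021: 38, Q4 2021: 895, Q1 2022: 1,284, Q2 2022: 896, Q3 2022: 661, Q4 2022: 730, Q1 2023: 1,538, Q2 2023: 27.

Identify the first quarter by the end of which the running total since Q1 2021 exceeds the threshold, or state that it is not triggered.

Q1 2022

Through Q1 2021: 2,067
Through Q2 2021: 2,948
Through Q3 2021: 2,986
Through Q4 2021: 3,881
Through Q1 2022: 5,165 ← exceeds threshold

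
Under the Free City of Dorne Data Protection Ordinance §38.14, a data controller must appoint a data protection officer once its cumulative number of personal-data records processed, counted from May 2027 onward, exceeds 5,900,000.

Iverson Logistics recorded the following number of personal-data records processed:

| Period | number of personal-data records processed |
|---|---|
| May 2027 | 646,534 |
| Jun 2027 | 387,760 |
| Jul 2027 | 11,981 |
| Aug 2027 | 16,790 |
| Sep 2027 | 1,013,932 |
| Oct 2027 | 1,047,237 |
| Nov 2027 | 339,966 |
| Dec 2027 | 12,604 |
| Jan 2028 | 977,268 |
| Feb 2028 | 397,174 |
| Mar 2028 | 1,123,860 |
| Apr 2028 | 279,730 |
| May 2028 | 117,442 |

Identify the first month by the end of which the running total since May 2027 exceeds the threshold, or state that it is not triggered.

Mar 2028

Through May 2027: 646,534
Through Jun 2027: 1,034,294
Through Jul 2027: 1,046,275
Through Aug 2027: 1,063,065
Through Sep 2027: 2,076,997
Through Oct 2027: 3,124,234
Through Nov 2027: 3,464,200
Through Dec 2027: 3,476,804
Through Jan 2028: 4,454,072
Through Feb 2028: 4,851,246
Through Mar 2028: 5,975,106 ← exceeds threshold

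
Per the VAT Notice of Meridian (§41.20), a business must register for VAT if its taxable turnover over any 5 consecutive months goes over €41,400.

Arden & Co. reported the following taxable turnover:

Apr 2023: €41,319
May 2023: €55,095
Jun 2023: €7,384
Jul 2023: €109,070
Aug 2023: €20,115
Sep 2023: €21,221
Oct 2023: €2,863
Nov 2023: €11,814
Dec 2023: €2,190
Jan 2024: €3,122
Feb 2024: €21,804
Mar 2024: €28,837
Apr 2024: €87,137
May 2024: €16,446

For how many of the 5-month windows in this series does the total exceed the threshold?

9

Apr 2023–Aug 2023: €41,319 + €55,095 + €7,384 + €109,070 + €20,115 = €232,983 (over)
May 2023–Sep 2023: €55,095 + €7,384 + €109,070 + €20,115 + €21,221 = €212,885 (over)
Jun 2023–Oct 2023: €7,384 + €109,070 + €20,115 + €21,221 + €2,863 = €160,653 (over)
Jul 2023–Nov 2023: €109,070 + €20,115 + €21,221 + €2,863 + €11,814 = €165,083 (over)
Aug 2023–Dec 2023: €20,115 + €21,221 + €2,863 + €11,814 + €2,190 = €58,203 (over)
Sep 2023–Jan 2024: €21,221 + €2,863 + €11,814 + €2,190 + €3,122 = €41,210 (under)
Oct 2023–Feb 2024: €2,863 + €11,814 + €2,190 + €3,122 + €21,804 = €41,793 (over)
Nov 2023–Mar 2024: €11,814 + €2,190 + €3,122 + €21,804 + €28,837 = €67,767 (over)
Dec 2023–Apr 2024: €2,190 + €3,122 + €21,804 + €28,837 + €87,137 = €143,090 (over)
Jan 2024–May 2024: €3,122 + €21,804 + €28,837 + €87,137 + €16,446 = €157,346 (over)
9 windows exceed the threshold.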